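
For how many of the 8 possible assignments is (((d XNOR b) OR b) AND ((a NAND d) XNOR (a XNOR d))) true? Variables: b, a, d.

Satisfying assignments: (0,0,0), (1,0,0)
Count: 2 out of 8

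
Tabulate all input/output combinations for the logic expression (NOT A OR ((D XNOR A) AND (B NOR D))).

A | D | B | Output
------------------
0 | 0 | 0 | 1
0 | 0 | 1 | 1
0 | 1 | 0 | 1
0 | 1 | 1 | 1
1 | 0 | 0 | 0
1 | 0 | 1 | 0
1 | 1 | 0 | 0
1 | 1 | 1 | 0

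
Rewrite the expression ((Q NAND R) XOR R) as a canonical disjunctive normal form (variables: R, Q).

(NOT R AND NOT Q) OR (NOT R AND Q) OR (R AND Q)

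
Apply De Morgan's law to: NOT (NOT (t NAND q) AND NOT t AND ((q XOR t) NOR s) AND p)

(t NAND q) OR t OR NOT ((q XOR t) NOR s) OR NOT p
De Morgan's: NOT(AND of terms) = OR of negations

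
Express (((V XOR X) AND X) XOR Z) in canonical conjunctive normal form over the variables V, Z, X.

(V OR Z OR X) AND (V OR NOT Z OR NOT X) AND (NOT V OR Z OR X) AND (NOT V OR Z OR NOT X)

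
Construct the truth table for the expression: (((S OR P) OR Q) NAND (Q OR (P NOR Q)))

Q | S | P | Output
------------------
0 | 0 | 0 | 1
0 | 0 | 1 | 1
0 | 1 | 0 | 0
0 | 1 | 1 | 1
1 | 0 | 0 | 0
1 | 0 | 1 | 0
1 | 1 | 0 | 0
1 | 1 | 1 | 0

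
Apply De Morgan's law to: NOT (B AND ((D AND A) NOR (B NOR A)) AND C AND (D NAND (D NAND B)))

NOT B OR NOT ((D AND A) NOR (B NOR A)) OR NOT C OR NOT (D NAND (D NAND B))
De Morgan's: NOT(AND of terms) = OR of negations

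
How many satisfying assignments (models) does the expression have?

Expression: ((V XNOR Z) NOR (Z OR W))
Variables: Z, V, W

Satisfying assignments: (0,1,0)
Count: 1 out of 8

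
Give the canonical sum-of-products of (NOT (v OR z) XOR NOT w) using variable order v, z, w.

Σm(1, 2, 4, 6) = (NOT v AND NOT z AND w) OR (NOT v AND z AND NOT w) OR (v AND NOT z AND NOT w) OR (v AND z AND NOT w)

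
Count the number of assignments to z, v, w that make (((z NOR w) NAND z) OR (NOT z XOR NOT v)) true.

Satisfying assignments: (0,0,0), (0,0,1), (0,1,0), (0,1,1), (1,0,0), (1,0,1), (1,1,0), (1,1,1)
Count: 8 out of 8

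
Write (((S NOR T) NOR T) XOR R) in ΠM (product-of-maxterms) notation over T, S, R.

ΠM(0, 3, 4, 6) = (T OR S OR R) AND (T OR NOT S OR NOT R) AND (NOT T OR S OR R) AND (NOT T OR NOT S OR R)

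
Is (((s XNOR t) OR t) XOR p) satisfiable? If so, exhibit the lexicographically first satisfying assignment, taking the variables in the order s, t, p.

s=0, t=0, p=0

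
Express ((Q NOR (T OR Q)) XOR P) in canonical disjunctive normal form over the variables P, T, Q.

(NOT P AND NOT T AND NOT Q) OR (P AND NOT T AND Q) OR (P AND T AND NOT Q) OR (P AND T AND Q)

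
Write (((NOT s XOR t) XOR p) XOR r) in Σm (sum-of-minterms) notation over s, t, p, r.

Σm(0, 3, 5, 6, 9, 10, 12, 15) = (NOT s AND NOT t AND NOT p AND NOT r) OR (NOT s AND NOT t AND p AND r) OR (NOT s AND t AND NOT p AND r) OR (NOT s AND t AND p AND NOT r) OR (s AND NOT t AND NOT p AND r) OR (s AND NOT t AND p AND NOT r) OR (s AND t AND NOT p AND NOT r) OR (s AND t AND p AND r)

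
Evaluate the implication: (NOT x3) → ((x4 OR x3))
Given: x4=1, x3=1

Antecedent (NOT x3) = 0; consequent ((x4 OR x3)) = 1.
0 → 1 = 1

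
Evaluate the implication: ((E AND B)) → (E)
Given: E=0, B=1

Antecedent ((E AND B)) = 0; consequent (E) = 0.
0 → 0 = 1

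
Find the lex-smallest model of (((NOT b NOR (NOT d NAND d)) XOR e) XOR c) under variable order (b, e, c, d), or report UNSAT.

b=0, e=0, c=1, d=0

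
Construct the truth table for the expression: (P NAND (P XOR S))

P | S | Output
--------------
0 | 0 | 1
0 | 1 | 1
1 | 0 | 0
1 | 1 | 1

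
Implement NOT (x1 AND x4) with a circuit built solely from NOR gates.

(((x1 NOR x1) NOR (x4 NOR x4)) NOR ((x1 NOR x1) NOR (x4 NOR x4)))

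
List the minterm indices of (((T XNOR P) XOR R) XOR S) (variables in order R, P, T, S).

Σm(0, 3, 5, 6, 9, 10, 12, 15) = (NOT R AND NOT P AND NOT T AND NOT S) OR (NOT R AND NOT P AND T AND S) OR (NOT R AND P AND NOT T AND S) OR (NOT R AND P AND T AND NOT S) OR (R AND NOT P AND NOT T AND S) OR (R AND NOT P AND T AND NOT S) OR (R AND P AND NOT T AND NOT S) OR (R AND P AND T AND S)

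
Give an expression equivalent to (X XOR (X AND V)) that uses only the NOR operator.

((((X NOR ((X NOR X) NOR (V NOR V))) NOR (X NOR ((X NOR X) NOR (V NOR V)))) NOR ((X NOR ((X NOR X) NOR (V NOR V))) NOR (X NOR ((X NOR X) NOR (V NOR V))))) NOR ((((X NOR X) NOR (((X NOR X) NOR (V NOR V)) NOR ((X NOR X) NOR (V NOR V)))) NOR ((X NOR X) NOR (((X NOR X) NOR (V NOR V)) NOR ((X NOR X) NOR (V NOR V))))) NOR (((X NOR X) NOR (((X NOR X) NOR (V NOR V)) NOR ((X NOR X) NOR (V NOR V)))) NOR ((X NOR X) NOR (((X NOR X) NOR (V NOR V)) NOR ((X NOR X) NOR (V NOR V)))))))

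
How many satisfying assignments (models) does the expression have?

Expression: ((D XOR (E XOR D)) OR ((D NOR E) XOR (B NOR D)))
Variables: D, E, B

Satisfying assignments: (0,0,1), (0,1,0), (0,1,1), (1,1,0), (1,1,1)
Count: 5 out of 8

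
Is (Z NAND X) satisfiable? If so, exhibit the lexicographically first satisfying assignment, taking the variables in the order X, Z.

X=0, Z=0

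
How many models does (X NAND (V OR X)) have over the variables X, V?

Satisfying assignments: (0,0), (0,1)
Count: 2 out of 4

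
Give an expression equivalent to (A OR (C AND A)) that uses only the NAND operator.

((A NAND A) NAND (((C NAND A) NAND (C NAND A)) NAND ((C NAND A) NAND (C NAND A))))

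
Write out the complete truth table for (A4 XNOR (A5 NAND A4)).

A4 | A5 | Output
----------------
0 | 0 | 0
0 | 1 | 0
1 | 0 | 1
1 | 1 | 0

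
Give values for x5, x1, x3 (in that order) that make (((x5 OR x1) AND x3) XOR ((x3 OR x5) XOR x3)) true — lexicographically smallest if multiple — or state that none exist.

x5=0, x1=1, x3=1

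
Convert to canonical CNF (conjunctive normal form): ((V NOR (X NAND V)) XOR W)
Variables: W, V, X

(W OR V OR X) AND (W OR V OR NOT X) AND (W OR NOT V OR X) AND (W OR NOT V OR NOT X)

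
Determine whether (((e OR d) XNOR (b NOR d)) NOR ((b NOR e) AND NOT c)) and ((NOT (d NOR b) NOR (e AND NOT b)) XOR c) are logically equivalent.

No. Counterexample: with c=0, b=0, d=0, e=0, Expression 1 = 0 but Expression 2 = 1.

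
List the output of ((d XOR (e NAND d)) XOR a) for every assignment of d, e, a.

d | e | a | Output
------------------
0 | 0 | 0 | 1
0 | 0 | 1 | 0
0 | 1 | 0 | 1
0 | 1 | 1 | 0
1 | 0 | 0 | 0
1 | 0 | 1 | 1
1 | 1 | 0 | 1
1 | 1 | 1 | 0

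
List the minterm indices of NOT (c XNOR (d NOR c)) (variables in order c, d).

Σm(0, 2, 3) = (NOT c AND NOT d) OR (c AND NOT d) OR (c AND d)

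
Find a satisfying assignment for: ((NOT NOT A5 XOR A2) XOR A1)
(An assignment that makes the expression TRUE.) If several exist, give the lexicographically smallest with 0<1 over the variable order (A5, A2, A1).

A5=0, A2=0, A1=1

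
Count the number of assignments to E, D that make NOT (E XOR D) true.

Satisfying assignments: (0,0), (1,1)
Count: 2 out of 4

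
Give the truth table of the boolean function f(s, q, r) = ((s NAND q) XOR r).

s | q | r | Output
------------------
0 | 0 | 0 | 1
0 | 0 | 1 | 0
0 | 1 | 0 | 1
0 | 1 | 1 | 0
1 | 0 | 0 | 1
1 | 0 | 1 | 0
1 | 1 | 0 | 0
1 | 1 | 1 | 1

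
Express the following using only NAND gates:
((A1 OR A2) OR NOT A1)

((((A1 NAND A1) NAND (A2 NAND A2)) NAND ((A1 NAND A1) NAND (A2 NAND A2))) NAND ((A1 NAND A1) NAND (A1 NAND A1)))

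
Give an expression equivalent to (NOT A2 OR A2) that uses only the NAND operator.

(((A2 NAND A2) NAND (A2 NAND A2)) NAND (A2 NAND A2))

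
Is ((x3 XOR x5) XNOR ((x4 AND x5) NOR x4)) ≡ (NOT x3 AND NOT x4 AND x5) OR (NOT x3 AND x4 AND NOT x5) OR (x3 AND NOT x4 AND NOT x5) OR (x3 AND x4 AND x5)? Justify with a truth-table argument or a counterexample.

Yes, they are equivalent — the two output columns agree on all 8 assignments:
x3 | x4 | x5 | Expression 1 | Expression 2
------------------------------------------
0 | 0 | 0 | 0 | 0
0 | 0 | 1 | 1 | 1
0 | 1 | 0 | 1 | 1
0 | 1 | 1 | 0 | 0
1 | 0 | 0 | 1 | 1
1 | 0 | 1 | 0 | 0
1 | 1 | 0 | 0 | 0
1 | 1 | 1 | 1 | 1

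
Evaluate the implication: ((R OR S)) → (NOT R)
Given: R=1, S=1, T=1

Antecedent ((R OR S)) = 1; consequent (NOT R) = 0.
1 → 0 = 0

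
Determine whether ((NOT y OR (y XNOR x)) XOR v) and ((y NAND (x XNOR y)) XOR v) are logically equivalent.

No. Counterexample: with y=1, v=0, x=0, Expression 1 = 0 but Expression 2 = 1.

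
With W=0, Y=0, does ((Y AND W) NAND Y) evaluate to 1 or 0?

Substituting: ((0 AND 0) NAND 0)
= 1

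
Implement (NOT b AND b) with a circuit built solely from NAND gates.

(((b NAND b) NAND b) NAND ((b NAND b) NAND b))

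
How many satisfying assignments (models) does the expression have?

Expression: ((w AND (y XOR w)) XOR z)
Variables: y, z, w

Satisfying assignments: (0,0,1), (0,1,0), (1,1,0), (1,1,1)
Count: 4 out of 8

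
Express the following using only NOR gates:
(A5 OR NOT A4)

((A5 NOR (A4 NOR A4)) NOR (A5 NOR (A4 NOR A4)))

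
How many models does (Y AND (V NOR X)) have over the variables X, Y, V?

Satisfying assignments: (0,1,0)
Count: 1 out of 8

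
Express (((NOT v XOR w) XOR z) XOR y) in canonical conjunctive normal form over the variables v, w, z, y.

(v OR w OR z OR NOT y) AND (v OR w OR NOT z OR y) AND (v OR NOT w OR z OR y) AND (v OR NOT w OR NOT z OR NOT y) AND (NOT v OR w OR z OR y) AND (NOT v OR w OR NOT z OR NOT y) AND (NOT v OR NOT w OR z OR NOT y) AND (NOT v OR NOT w OR NOT z OR y)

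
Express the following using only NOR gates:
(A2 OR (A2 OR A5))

((A2 NOR ((A2 NOR A5) NOR (A2 NOR A5))) NOR (A2 NOR ((A2 NOR A5) NOR (A2 NOR A5))))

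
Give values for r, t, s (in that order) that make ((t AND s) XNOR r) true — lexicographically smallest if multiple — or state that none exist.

r=0, t=0, s=0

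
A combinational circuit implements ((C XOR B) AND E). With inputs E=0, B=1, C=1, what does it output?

Substituting: ((1 XOR 1) AND 0)
= 0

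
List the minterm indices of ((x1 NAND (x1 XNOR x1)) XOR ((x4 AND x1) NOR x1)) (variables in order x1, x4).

Σm() = FALSE (no minterms)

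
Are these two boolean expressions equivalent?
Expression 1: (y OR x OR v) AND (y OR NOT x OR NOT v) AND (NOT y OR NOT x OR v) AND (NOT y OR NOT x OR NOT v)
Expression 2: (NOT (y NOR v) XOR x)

Yes, they are equivalent — the two output columns agree on all 8 assignments:
y | x | v | Expression 1 | Expression 2
---------------------------------------
0 | 0 | 0 | 0 | 0
0 | 0 | 1 | 1 | 1
0 | 1 | 0 | 1 | 1
0 | 1 | 1 | 0 | 0
1 | 0 | 0 | 1 | 1
1 | 0 | 1 | 1 | 1
1 | 1 | 0 | 0 | 0
1 | 1 | 1 | 0 | 0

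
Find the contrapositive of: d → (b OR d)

Contrapositive: NOT (b OR d) → NOT d
Note: A statement and its contrapositive are logically equivalent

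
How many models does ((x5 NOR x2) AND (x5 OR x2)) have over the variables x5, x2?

No assignment satisfies the expression.
Count: 0 out of 4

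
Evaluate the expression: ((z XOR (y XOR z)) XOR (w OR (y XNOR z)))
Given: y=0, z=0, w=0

Substituting: ((0 XOR (0 XOR 0)) XOR (0 OR (0 XNOR 0)))
= 1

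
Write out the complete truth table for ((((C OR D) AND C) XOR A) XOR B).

C | D | A | B | Output
----------------------
0 | 0 | 0 | 0 | 0
0 | 0 | 0 | 1 | 1
0 | 0 | 1 | 0 | 1
0 | 0 | 1 | 1 | 0
0 | 1 | 0 | 0 | 0
0 | 1 | 0 | 1 | 1
0 | 1 | 1 | 0 | 1
0 | 1 | 1 | 1 | 0
1 | 0 | 0 | 0 | 1
1 | 0 | 0 | 1 | 0
1 | 0 | 1 | 0 | 0
1 | 0 | 1 | 1 | 1
1 | 1 | 0 | 0 | 1
1 | 1 | 0 | 1 | 0
1 | 1 | 1 | 0 | 0
1 | 1 | 1 | 1 | 1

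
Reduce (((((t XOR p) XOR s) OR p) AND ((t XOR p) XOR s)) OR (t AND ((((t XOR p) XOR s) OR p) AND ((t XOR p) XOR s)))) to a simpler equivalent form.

By absorption (E OR (E AND v) = E) then absorption (E AND (E OR v) = E):
= ((t XOR p) XOR s)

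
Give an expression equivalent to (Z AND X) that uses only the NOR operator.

((Z NOR Z) NOR (X NOR X))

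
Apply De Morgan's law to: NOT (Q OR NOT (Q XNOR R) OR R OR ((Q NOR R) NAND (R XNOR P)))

NOT Q AND (Q XNOR R) AND NOT R AND NOT ((Q NOR R) NAND (R XNOR P))
De Morgan's: NOT(OR of terms) = AND of negations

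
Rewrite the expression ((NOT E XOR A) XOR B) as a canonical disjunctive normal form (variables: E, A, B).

(NOT E AND NOT A AND NOT B) OR (NOT E AND A AND B) OR (E AND NOT A AND B) OR (E AND A AND NOT B)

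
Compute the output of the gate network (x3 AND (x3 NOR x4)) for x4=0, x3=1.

Substituting: (1 AND (1 NOR 0))
= 0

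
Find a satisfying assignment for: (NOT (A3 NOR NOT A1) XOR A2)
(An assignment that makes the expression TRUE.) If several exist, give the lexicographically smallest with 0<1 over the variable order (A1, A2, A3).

A1=0, A2=0, A3=0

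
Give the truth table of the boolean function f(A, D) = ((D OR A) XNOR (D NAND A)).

A | D | Output
--------------
0 | 0 | 0
0 | 1 | 1
1 | 0 | 1
1 | 1 | 0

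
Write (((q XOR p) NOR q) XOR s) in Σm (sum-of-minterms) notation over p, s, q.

Σm(0, 3, 6, 7) = (NOT p AND NOT s AND NOT q) OR (NOT p AND s AND q) OR (p AND s AND NOT q) OR (p AND s AND q)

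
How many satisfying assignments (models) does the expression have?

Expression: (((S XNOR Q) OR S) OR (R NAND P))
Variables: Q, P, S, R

Satisfying assignments: (0,0,0,0), (0,0,0,1), (0,0,1,0), (0,0,1,1), (0,1,0,0), (0,1,0,1), (0,1,1,0), (0,1,1,1), (1,0,0,0), (1,0,0,1), (1,0,1,0), (1,0,1,1), (1,1,0,0), (1,1,1,0), (1,1,1,1)
Count: 15 out of 16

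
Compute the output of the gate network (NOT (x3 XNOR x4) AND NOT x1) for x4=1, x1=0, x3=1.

Substituting: (NOT (1 XNOR 1) AND NOT 0)
= 0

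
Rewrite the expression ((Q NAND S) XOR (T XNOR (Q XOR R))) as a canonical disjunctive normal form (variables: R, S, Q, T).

(NOT R AND NOT S AND NOT Q AND T) OR (NOT R AND NOT S AND Q AND NOT T) OR (NOT R AND S AND NOT Q AND T) OR (NOT R AND S AND Q AND T) OR (R AND NOT S AND NOT Q AND NOT T) OR (R AND NOT S AND Q AND T) OR (R AND S AND NOT Q AND NOT T) OR (R AND S AND Q AND NOT T)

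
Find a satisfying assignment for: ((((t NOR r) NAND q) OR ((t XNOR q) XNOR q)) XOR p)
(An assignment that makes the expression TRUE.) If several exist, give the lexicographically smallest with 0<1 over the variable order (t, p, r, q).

t=0, p=0, r=0, q=0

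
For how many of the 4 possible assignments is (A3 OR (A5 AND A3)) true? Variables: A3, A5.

Satisfying assignments: (1,0), (1,1)
Count: 2 out of 4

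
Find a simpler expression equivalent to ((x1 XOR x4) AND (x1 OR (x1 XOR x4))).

By absorption (E AND (E OR v) = E):
= (x1 XOR x4)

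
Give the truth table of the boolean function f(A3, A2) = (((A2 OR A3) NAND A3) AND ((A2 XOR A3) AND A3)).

A3 | A2 | Output
----------------
0 | 0 | 0
0 | 1 | 0
1 | 0 | 0
1 | 1 | 0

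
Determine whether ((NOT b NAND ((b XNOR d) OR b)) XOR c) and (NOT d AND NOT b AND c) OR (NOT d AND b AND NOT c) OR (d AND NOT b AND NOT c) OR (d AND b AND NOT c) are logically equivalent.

Yes, they are equivalent — the two output columns agree on all 8 assignments:
d | b | c | Expression 1 | Expression 2
---------------------------------------
0 | 0 | 0 | 0 | 0
0 | 0 | 1 | 1 | 1
0 | 1 | 0 | 1 | 1
0 | 1 | 1 | 0 | 0
1 | 0 | 0 | 1 | 1
1 | 0 | 1 | 0 | 0
1 | 1 | 0 | 1 | 1
1 | 1 | 1 | 0 | 0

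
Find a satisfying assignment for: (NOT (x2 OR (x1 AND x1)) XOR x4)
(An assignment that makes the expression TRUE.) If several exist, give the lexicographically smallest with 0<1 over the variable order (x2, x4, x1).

x2=0, x4=0, x1=0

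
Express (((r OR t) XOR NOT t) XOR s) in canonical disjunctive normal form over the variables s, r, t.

(NOT s AND NOT r AND NOT t) OR (NOT s AND NOT r AND t) OR (NOT s AND r AND t) OR (s AND r AND NOT t)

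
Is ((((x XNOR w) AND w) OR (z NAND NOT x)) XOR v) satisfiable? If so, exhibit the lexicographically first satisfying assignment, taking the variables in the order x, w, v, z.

x=0, w=0, v=0, z=0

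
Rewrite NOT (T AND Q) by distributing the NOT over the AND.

NOT T OR NOT Q
De Morgan's: NOT(AND of terms) = OR of negations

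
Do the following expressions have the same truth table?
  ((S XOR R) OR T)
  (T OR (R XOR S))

Yes, they are equivalent — the two output columns agree on all 8 assignments:
S | T | R | Expression 1 | Expression 2
---------------------------------------
0 | 0 | 0 | 0 | 0
0 | 0 | 1 | 1 | 1
0 | 1 | 0 | 1 | 1
0 | 1 | 1 | 1 | 1
1 | 0 | 0 | 1 | 1
1 | 0 | 1 | 0 | 0
1 | 1 | 0 | 1 | 1
1 | 1 | 1 | 1 | 1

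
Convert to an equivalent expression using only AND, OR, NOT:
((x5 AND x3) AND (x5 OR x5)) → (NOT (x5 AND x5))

NOT ((x5 AND x3) AND (x5 OR x5)) OR (NOT (x5 AND x5))
(Implication elimination: A → B = NOT A OR B)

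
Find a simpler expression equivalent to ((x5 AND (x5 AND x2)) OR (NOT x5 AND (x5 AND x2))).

By distribution ((E AND v) OR (E AND NOT v) = E):
= (x5 AND x2)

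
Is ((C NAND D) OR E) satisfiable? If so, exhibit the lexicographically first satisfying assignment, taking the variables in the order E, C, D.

E=0, C=0, D=0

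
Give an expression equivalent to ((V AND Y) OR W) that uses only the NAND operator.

((((V NAND Y) NAND (V NAND Y)) NAND ((V NAND Y) NAND (V NAND Y))) NAND (W NAND W))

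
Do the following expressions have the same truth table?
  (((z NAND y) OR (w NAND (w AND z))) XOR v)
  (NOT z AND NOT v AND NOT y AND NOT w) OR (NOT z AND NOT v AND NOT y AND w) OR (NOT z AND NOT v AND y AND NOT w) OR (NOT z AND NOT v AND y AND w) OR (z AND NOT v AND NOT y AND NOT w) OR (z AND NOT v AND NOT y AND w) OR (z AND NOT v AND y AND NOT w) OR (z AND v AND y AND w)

Yes, they are equivalent — the two output columns agree on all 16 assignments:
z | v | y | w | Expression 1 | Expression 2
-------------------------------------------
0 | 0 | 0 | 0 | 1 | 1
0 | 0 | 0 | 1 | 1 | 1
0 | 0 | 1 | 0 | 1 | 1
0 | 0 | 1 | 1 | 1 | 1
0 | 1 | 0 | 0 | 0 | 0
0 | 1 | 0 | 1 | 0 | 0
0 | 1 | 1 | 0 | 0 | 0
0 | 1 | 1 | 1 | 0 | 0
1 | 0 | 0 | 0 | 1 | 1
1 | 0 | 0 | 1 | 1 | 1
1 | 0 | 1 | 0 | 1 | 1
1 | 0 | 1 | 1 | 0 | 0
1 | 1 | 0 | 0 | 0 | 0
1 | 1 | 0 | 1 | 0 | 0
1 | 1 | 1 | 0 | 0 | 0
1 | 1 | 1 | 1 | 1 | 1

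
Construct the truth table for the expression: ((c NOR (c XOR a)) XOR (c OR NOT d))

a | d | c | Output
------------------
0 | 0 | 0 | 0
0 | 0 | 1 | 1
0 | 1 | 0 | 1
0 | 1 | 1 | 1
1 | 0 | 0 | 1
1 | 0 | 1 | 1
1 | 1 | 0 | 0
1 | 1 | 1 | 1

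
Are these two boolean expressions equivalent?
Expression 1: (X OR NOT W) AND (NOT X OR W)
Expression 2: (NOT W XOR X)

Yes, they are equivalent — the two output columns agree on all 4 assignments:
X | W | Expression 1 | Expression 2
-----------------------------------
0 | 0 | 1 | 1
0 | 1 | 0 | 0
1 | 0 | 0 | 0
1 | 1 | 1 | 1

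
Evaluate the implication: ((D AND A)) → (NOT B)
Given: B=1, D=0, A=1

Antecedent ((D AND A)) = 0; consequent (NOT B) = 0.
0 → 0 = 1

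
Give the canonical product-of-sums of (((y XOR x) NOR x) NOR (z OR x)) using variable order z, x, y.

ΠM(0, 2, 3, 4, 5, 6, 7) = (z OR x OR y) AND (z OR NOT x OR y) AND (z OR NOT x OR NOT y) AND (NOT z OR x OR y) AND (NOT z OR x OR NOT y) AND (NOT z OR NOT x OR y) AND (NOT z OR NOT x OR NOT y)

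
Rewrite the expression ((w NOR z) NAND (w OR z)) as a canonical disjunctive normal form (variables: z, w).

(NOT z AND NOT w) OR (NOT z AND w) OR (z AND NOT w) OR (z AND w)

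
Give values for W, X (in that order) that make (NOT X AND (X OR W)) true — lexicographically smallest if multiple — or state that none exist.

W=1, X=0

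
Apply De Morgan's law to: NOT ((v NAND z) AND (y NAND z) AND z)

NOT (v NAND z) OR NOT (y NAND z) OR NOT z
De Morgan's: NOT(AND of terms) = OR of negations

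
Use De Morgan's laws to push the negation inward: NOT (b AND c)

NOT b OR NOT c
De Morgan's: NOT(AND of terms) = OR of negations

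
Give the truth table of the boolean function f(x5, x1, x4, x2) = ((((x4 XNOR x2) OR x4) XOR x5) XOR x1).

x5 | x1 | x4 | x2 | Output
--------------------------
0 | 0 | 0 | 0 | 1
0 | 0 | 0 | 1 | 0
0 | 0 | 1 | 0 | 1
0 | 0 | 1 | 1 | 1
0 | 1 | 0 | 0 | 0
0 | 1 | 0 | 1 | 1
0 | 1 | 1 | 0 | 0
0 | 1 | 1 | 1 | 0
1 | 0 | 0 | 0 | 0
1 | 0 | 0 | 1 | 1
1 | 0 | 1 | 0 | 0
1 | 0 | 1 | 1 | 0
1 | 1 | 0 | 0 | 1
1 | 1 | 0 | 1 | 0
1 | 1 | 1 | 0 | 1
1 | 1 | 1 | 1 | 1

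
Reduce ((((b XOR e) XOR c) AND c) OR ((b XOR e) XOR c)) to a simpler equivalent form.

By absorption (E OR (E AND v) = E):
= ((b XOR e) XOR c)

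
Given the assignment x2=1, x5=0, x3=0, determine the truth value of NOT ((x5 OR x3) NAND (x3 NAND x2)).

Substituting: NOT ((0 OR 0) NAND (0 NAND 1))
= 0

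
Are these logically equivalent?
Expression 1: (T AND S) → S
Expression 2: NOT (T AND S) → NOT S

No, Inverse is not equivalent to original (counterexample: S=1, T=0)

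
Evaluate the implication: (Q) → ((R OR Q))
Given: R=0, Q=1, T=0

Antecedent (Q) = 1; consequent ((R OR Q)) = 1.
1 → 1 = 1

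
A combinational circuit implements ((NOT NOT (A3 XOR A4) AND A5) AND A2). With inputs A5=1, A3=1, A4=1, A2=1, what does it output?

Substituting: ((NOT NOT (1 XOR 1) AND 1) AND 1)
= 0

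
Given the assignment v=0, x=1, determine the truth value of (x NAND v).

Substituting: (1 NAND 0)
= 1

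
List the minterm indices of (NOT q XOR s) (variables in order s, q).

Σm(0, 3) = (NOT s AND NOT q) OR (s AND q)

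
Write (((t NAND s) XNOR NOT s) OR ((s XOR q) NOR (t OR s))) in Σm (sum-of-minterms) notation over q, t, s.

Σm(0, 2, 3, 4, 6, 7) = (NOT q AND NOT t AND NOT s) OR (NOT q AND t AND NOT s) OR (NOT q AND t AND s) OR (q AND NOT t AND NOT s) OR (q AND t AND NOT s) OR (q AND t AND s)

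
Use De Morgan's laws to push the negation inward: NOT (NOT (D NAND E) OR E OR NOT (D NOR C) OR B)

(D NAND E) AND NOT E AND (D NOR C) AND NOT B
De Morgan's: NOT(OR of terms) = AND of negations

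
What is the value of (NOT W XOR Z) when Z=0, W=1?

Substituting: (NOT 1 XOR 0)
= 0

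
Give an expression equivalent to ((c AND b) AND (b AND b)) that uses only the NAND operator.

((((c NAND b) NAND (c NAND b)) NAND ((b NAND b) NAND (b NAND b))) NAND (((c NAND b) NAND (c NAND b)) NAND ((b NAND b) NAND (b NAND b))))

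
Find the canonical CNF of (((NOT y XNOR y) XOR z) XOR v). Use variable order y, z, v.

(y OR z OR v) AND (y OR NOT z OR NOT v) AND (NOT y OR z OR v) AND (NOT y OR NOT z OR NOT v)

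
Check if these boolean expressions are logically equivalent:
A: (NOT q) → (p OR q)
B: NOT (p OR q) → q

Yes, Contrapositive is always equivalent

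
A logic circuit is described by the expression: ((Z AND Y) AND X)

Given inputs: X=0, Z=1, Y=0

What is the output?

Substituting: ((1 AND 0) AND 0)
= 0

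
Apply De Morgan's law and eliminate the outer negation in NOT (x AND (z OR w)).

NOT x OR NOT (z OR w)
De Morgan's: NOT(AND of terms) = OR of negations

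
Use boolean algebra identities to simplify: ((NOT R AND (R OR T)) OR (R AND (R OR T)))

By distribution ((E AND v) OR (E AND NOT v) = E):
= (R OR T)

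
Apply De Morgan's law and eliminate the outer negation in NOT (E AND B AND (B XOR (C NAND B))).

NOT E OR NOT B OR NOT (B XOR (C NAND B))
De Morgan's: NOT(AND of terms) = OR of negations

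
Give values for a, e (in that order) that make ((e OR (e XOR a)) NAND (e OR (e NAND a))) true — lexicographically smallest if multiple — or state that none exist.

a=0, e=0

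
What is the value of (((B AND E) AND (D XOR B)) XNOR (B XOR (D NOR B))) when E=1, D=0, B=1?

Substituting: (((1 AND 1) AND (0 XOR 1)) XNOR (1 XOR (0 NOR 1)))
= 1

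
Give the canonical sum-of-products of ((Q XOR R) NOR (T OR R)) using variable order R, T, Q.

Σm(0) = (NOT R AND NOT T AND NOT Q)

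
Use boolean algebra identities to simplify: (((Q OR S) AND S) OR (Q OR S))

By absorption (E OR (E AND v) = E):
= (Q OR S)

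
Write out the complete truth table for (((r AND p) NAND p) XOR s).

p | r | s | Output
------------------
0 | 0 | 0 | 1
0 | 0 | 1 | 0
0 | 1 | 0 | 1
0 | 1 | 1 | 0
1 | 0 | 0 | 1
1 | 0 | 1 | 0
1 | 1 | 0 | 0
1 | 1 | 1 | 1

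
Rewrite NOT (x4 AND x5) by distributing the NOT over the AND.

NOT x4 OR NOT x5
De Morgan's: NOT(AND of terms) = OR of negations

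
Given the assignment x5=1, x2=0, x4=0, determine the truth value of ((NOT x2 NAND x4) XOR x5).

Substituting: ((NOT 0 NAND 0) XOR 1)
= 0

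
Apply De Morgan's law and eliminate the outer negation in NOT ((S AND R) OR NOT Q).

NOT (S AND R) AND Q
De Morgan's: NOT(OR of terms) = AND of negations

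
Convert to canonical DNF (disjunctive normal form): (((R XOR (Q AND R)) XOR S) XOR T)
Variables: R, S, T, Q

(NOT R AND NOT S AND T AND NOT Q) OR (NOT R AND NOT S AND T AND Q) OR (NOT R AND S AND NOT T AND NOT Q) OR (NOT R AND S AND NOT T AND Q) OR (R AND NOT S AND NOT T AND NOT Q) OR (R AND NOT S AND T AND Q) OR (R AND S AND NOT T AND Q) OR (R AND S AND T AND NOT Q)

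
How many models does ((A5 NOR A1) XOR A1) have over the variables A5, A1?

Satisfying assignments: (0,0), (0,1), (1,1)
Count: 3 out of 4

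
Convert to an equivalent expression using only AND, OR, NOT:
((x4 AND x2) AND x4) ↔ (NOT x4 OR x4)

(((x4 AND x2) AND x4) AND (NOT x4 OR x4)) OR (NOT ((x4 AND x2) AND x4) AND NOT (NOT x4 OR x4))
(Biconditional = both true or both false)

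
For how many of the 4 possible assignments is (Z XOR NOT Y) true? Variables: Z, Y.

Satisfying assignments: (0,0), (1,1)
Count: 2 out of 4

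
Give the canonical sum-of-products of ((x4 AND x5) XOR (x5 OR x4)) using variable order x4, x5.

Σm(1, 2) = (NOT x4 AND x5) OR (x4 AND NOT x5)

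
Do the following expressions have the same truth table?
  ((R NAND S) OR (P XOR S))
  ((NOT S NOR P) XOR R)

No. Counterexample: with S=0, P=0, R=0, Expression 1 = 1 but Expression 2 = 0.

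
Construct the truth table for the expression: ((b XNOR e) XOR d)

b | d | e | Output
------------------
0 | 0 | 0 | 1
0 | 0 | 1 | 0
0 | 1 | 0 | 0
0 | 1 | 1 | 1
1 | 0 | 0 | 0
1 | 0 | 1 | 1
1 | 1 | 0 | 1
1 | 1 | 1 | 0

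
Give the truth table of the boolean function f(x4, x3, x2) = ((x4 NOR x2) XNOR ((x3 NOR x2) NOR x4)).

x4 | x3 | x2 | Output
---------------------
0 | 0 | 0 | 0
0 | 0 | 1 | 0
0 | 1 | 0 | 1
0 | 1 | 1 | 0
1 | 0 | 0 | 1
1 | 0 | 1 | 1
1 | 1 | 0 | 1
1 | 1 | 1 | 1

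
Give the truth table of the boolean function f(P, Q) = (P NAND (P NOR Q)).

P | Q | Output
--------------
0 | 0 | 1
0 | 1 | 1
1 | 0 | 1
1 | 1 | 1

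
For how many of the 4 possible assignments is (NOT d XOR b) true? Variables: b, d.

Satisfying assignments: (0,0), (1,1)
Count: 2 out of 4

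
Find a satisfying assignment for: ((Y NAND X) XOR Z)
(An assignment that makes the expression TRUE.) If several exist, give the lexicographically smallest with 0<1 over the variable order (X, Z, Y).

X=0, Z=0, Y=0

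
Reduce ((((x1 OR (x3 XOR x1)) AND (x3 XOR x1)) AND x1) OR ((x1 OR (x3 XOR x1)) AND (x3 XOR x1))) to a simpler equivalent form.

By absorption (E OR (E AND v) = E) then absorption (E AND (E OR v) = E):
= (x3 XOR x1)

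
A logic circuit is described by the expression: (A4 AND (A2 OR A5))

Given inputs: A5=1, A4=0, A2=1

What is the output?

Substituting: (0 AND (1 OR 1))
= 0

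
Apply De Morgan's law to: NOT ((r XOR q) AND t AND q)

NOT (r XOR q) OR NOT t OR NOT q
De Morgan's: NOT(AND of terms) = OR of negations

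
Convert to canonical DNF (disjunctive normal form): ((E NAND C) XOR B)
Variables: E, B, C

(NOT E AND NOT B AND NOT C) OR (NOT E AND NOT B AND C) OR (E AND NOT B AND NOT C) OR (E AND B AND C)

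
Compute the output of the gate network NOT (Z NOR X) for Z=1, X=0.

Substituting: NOT (1 NOR 0)
= 1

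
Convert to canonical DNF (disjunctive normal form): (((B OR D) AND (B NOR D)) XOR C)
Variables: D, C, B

(NOT D AND C AND NOT B) OR (NOT D AND C AND B) OR (D AND C AND NOT B) OR (D AND C AND B)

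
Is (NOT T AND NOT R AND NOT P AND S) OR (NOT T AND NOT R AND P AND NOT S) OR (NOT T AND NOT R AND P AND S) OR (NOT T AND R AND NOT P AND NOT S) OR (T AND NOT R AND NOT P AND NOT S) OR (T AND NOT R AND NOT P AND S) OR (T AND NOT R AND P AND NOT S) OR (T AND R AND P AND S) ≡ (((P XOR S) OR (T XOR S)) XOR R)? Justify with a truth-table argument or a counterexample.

Yes, they are equivalent — the two output columns agree on all 16 assignments:
T | R | P | S | Expression 1 | Expression 2
-------------------------------------------
0 | 0 | 0 | 0 | 0 | 0
0 | 0 | 0 | 1 | 1 | 1
0 | 0 | 1 | 0 | 1 | 1
0 | 0 | 1 | 1 | 1 | 1
0 | 1 | 0 | 0 | 1 | 1
0 | 1 | 0 | 1 | 0 | 0
0 | 1 | 1 | 0 | 0 | 0
0 | 1 | 1 | 1 | 0 | 0
1 | 0 | 0 | 0 | 1 | 1
1 | 0 | 0 | 1 | 1 | 1
1 | 0 | 1 | 0 | 1 | 1
1 | 0 | 1 | 1 | 0 | 0
1 | 1 | 0 | 0 | 0 | 0
1 | 1 | 0 | 1 | 0 | 0
1 | 1 | 1 | 0 | 0 | 0
1 | 1 | 1 | 1 | 1 | 1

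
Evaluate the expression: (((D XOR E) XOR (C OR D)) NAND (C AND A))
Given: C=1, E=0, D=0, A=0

Substituting: (((0 XOR 0) XOR (1 OR 0)) NAND (1 AND 0))
= 1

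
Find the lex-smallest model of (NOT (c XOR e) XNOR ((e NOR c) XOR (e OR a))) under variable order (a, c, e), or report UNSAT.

a=0, c=0, e=0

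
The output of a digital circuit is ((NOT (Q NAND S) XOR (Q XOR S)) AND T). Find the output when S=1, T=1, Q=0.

Substituting: ((NOT (0 NAND 1) XOR (0 XOR 1)) AND 1)
= 1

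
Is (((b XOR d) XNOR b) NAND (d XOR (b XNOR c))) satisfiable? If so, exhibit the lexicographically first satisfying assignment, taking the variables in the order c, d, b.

c=0, d=0, b=1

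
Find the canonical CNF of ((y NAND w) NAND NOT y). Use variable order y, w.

(y OR w) AND (y OR NOT w)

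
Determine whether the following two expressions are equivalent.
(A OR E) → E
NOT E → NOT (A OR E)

Yes, Contrapositive is always equivalent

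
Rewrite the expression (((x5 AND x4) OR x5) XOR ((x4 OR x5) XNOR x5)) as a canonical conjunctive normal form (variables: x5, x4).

(x5 OR NOT x4) AND (NOT x5 OR x4) AND (NOT x5 OR NOT x4)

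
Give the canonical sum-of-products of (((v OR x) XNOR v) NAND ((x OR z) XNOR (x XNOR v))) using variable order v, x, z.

Σm(0, 2, 3, 5) = (NOT v AND NOT x AND NOT z) OR (NOT v AND x AND NOT z) OR (NOT v AND x AND z) OR (v AND NOT x AND z)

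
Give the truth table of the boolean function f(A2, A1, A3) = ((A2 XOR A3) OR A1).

A2 | A1 | A3 | Output
---------------------
0 | 0 | 0 | 0
0 | 0 | 1 | 1
0 | 1 | 0 | 1
0 | 1 | 1 | 1
1 | 0 | 0 | 1
1 | 0 | 1 | 0
1 | 1 | 0 | 1
1 | 1 | 1 | 1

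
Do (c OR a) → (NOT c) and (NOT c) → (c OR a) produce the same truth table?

No, Converse is not equivalent to original (counterexample: a=0, c=0, d=0)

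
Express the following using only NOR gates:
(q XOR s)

((((q NOR s) NOR (q NOR s)) NOR ((q NOR s) NOR (q NOR s))) NOR ((((q NOR q) NOR (s NOR s)) NOR ((q NOR q) NOR (s NOR s))) NOR (((q NOR q) NOR (s NOR s)) NOR ((q NOR q) NOR (s NOR s)))))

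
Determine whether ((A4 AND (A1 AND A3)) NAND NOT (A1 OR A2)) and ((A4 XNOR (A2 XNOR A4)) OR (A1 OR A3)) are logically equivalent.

No. Counterexample: with A2=0, A1=0, A4=0, A3=0, Expression 1 = 1 but Expression 2 = 0.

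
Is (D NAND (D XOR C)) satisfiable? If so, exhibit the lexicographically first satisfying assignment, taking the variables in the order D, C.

D=0, C=0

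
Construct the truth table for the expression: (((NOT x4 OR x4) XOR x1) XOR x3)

x1 | x3 | x4 | Output
---------------------
0 | 0 | 0 | 1
0 | 0 | 1 | 1
0 | 1 | 0 | 0
0 | 1 | 1 | 0
1 | 0 | 0 | 0
1 | 0 | 1 | 0
1 | 1 | 0 | 1
1 | 1 | 1 | 1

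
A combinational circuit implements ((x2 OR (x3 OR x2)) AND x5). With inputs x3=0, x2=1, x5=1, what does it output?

Substituting: ((1 OR (0 OR 1)) AND 1)
= 1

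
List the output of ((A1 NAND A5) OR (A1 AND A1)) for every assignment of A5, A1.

A5 | A1 | Output
----------------
0 | 0 | 1
0 | 1 | 1
1 | 0 | 1
1 | 1 | 1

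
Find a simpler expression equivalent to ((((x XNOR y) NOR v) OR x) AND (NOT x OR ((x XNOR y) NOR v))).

By distribution ((E OR v) AND (E OR NOT v) = E):
= ((x XNOR y) NOR v)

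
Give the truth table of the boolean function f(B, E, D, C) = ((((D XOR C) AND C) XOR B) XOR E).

B | E | D | C | Output
----------------------
0 | 0 | 0 | 0 | 0
0 | 0 | 0 | 1 | 1
0 | 0 | 1 | 0 | 0
0 | 0 | 1 | 1 | 0
0 | 1 | 0 | 0 | 1
0 | 1 | 0 | 1 | 0
0 | 1 | 1 | 0 | 1
0 | 1 | 1 | 1 | 1
1 | 0 | 0 | 0 | 1
1 | 0 | 0 | 1 | 0
1 | 0 | 1 | 0 | 1
1 | 0 | 1 | 1 | 1
1 | 1 | 0 | 0 | 0
1 | 1 | 0 | 1 | 1
1 | 1 | 1 | 0 | 0
1 | 1 | 1 | 1 | 0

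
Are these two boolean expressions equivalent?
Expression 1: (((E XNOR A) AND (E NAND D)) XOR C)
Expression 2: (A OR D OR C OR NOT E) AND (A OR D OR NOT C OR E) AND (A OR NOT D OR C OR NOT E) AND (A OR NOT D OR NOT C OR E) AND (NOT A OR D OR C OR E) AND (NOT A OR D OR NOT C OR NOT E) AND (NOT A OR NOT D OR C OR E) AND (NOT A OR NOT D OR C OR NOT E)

Yes, they are equivalent — the two output columns agree on all 16 assignments:
A | D | C | E | Expression 1 | Expression 2
-------------------------------------------
0 | 0 | 0 | 0 | 1 | 1
0 | 0 | 0 | 1 | 0 | 0
0 | 0 | 1 | 0 | 0 | 0
0 | 0 | 1 | 1 | 1 | 1
0 | 1 | 0 | 0 | 1 | 1
0 | 1 | 0 | 1 | 0 | 0
0 | 1 | 1 | 0 | 0 | 0
0 | 1 | 1 | 1 | 1 | 1
1 | 0 | 0 | 0 | 0 | 0
1 | 0 | 0 | 1 | 1 | 1
1 | 0 | 1 | 0 | 1 | 1
1 | 0 | 1 | 1 | 0 | 0
1 | 1 | 0 | 0 | 0 | 0
1 | 1 | 0 | 1 | 0 | 0
1 | 1 | 1 | 0 | 1 | 1
1 | 1 | 1 | 1 | 1 | 1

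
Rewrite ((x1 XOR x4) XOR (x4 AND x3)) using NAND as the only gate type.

((((x1 NAND (x1 NAND x4)) NAND (x4 NAND (x1 NAND x4))) NAND (((x1 NAND (x1 NAND x4)) NAND (x4 NAND (x1 NAND x4))) NAND ((x4 NAND x3) NAND (x4 NAND x3)))) NAND (((x4 NAND x3) NAND (x4 NAND x3)) NAND (((x1 NAND (x1 NAND x4)) NAND (x4 NAND (x1 NAND x4))) NAND ((x4 NAND x3) NAND (x4 NAND x3)))))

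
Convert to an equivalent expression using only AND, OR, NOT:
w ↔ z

(w AND z) OR (NOT w AND NOT z)
(Biconditional = both true or both false)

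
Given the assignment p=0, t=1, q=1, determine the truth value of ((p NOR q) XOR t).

Substituting: ((0 NOR 1) XOR 1)
= 1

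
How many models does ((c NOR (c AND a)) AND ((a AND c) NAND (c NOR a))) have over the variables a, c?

Satisfying assignments: (0,0), (1,0)
Count: 2 out of 4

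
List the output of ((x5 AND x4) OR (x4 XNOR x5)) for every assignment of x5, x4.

x5 | x4 | Output
----------------
0 | 0 | 1
0 | 1 | 0
1 | 0 | 0
1 | 1 | 1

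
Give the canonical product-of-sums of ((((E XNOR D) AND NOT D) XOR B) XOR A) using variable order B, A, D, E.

ΠM(1, 2, 3, 4, 8, 13, 14, 15) = (B OR A OR D OR NOT E) AND (B OR A OR NOT D OR E) AND (B OR A OR NOT D OR NOT E) AND (B OR NOT A OR D OR E) AND (NOT B OR A OR D OR E) AND (NOT B OR NOT A OR D OR NOT E) AND (NOT B OR NOT A OR NOT D OR E) AND (NOT B OR NOT A OR NOT D OR NOT E)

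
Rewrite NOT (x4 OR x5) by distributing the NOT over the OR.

NOT x4 AND NOT x5
De Morgan's: NOT(OR of terms) = AND of negations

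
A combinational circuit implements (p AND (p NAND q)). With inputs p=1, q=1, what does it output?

Substituting: (1 AND (1 NAND 1))
= 0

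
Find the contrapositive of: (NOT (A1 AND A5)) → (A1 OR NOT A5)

Contrapositive: NOT (A1 OR NOT A5) → (A1 AND A5)
Note: A statement and its contrapositive are logically equivalent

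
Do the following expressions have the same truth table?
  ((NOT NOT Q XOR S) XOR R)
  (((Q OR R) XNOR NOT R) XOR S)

No. Counterexample: with S=0, R=1, Q=0, Expression 1 = 1 but Expression 2 = 0.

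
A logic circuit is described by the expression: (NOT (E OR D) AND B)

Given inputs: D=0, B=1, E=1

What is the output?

Substituting: (NOT (1 OR 0) AND 1)
= 0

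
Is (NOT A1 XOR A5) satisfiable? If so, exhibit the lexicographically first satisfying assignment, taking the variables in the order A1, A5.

A1=0, A5=0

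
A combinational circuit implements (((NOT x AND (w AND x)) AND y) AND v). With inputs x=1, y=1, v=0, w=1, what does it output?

Substituting: (((NOT 1 AND (1 AND 1)) AND 1) AND 0)
= 0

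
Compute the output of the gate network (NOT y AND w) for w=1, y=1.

Substituting: (NOT 1 AND 1)
= 0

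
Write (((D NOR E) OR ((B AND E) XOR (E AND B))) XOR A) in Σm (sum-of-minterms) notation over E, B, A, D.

Σm(0, 3, 4, 7, 10, 11, 14, 15) = (NOT E AND NOT B AND NOT A AND NOT D) OR (NOT E AND NOT B AND A AND D) OR (NOT E AND B AND NOT A AND NOT D) OR (NOT E AND B AND A AND D) OR (E AND NOT B AND A AND NOT D) OR (E AND NOT B AND A AND D) OR (E AND B AND A AND NOT D) OR (E AND B AND A AND D)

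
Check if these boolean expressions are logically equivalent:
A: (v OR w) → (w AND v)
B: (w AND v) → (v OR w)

No, Converse is not equivalent to original (counterexample: v=0, w=1)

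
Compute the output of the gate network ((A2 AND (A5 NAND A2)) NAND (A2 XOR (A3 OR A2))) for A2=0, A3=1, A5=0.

Substituting: ((0 AND (0 NAND 0)) NAND (0 XOR (1 OR 0)))
= 1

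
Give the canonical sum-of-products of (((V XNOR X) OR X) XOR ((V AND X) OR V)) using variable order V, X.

Σm(0, 1, 2) = (NOT V AND NOT X) OR (NOT V AND X) OR (V AND NOT X)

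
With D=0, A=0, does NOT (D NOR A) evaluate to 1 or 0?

Substituting: NOT (0 NOR 0)
= 0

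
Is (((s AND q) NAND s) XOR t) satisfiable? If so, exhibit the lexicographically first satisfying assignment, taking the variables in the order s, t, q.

s=0, t=0, q=0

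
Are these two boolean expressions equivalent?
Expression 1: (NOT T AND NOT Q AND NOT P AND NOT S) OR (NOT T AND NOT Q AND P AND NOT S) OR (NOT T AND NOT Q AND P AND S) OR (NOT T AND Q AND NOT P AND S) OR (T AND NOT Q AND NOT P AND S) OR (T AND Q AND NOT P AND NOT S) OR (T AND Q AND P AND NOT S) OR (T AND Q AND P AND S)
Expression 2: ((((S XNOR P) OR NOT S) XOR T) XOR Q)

Yes, they are equivalent — the two output columns agree on all 16 assignments:
T | Q | P | S | Expression 1 | Expression 2
-------------------------------------------
0 | 0 | 0 | 0 | 1 | 1
0 | 0 | 0 | 1 | 0 | 0
0 | 0 | 1 | 0 | 1 | 1
0 | 0 | 1 | 1 | 1 | 1
0 | 1 | 0 | 0 | 0 | 0
0 | 1 | 0 | 1 | 1 | 1
0 | 1 | 1 | 0 | 0 | 0
0 | 1 | 1 | 1 | 0 | 0
1 | 0 | 0 | 0 | 0 | 0
1 | 0 | 0 | 1 | 1 | 1
1 | 0 | 1 | 0 | 0 | 0
1 | 0 | 1 | 1 | 0 | 0
1 | 1 | 0 | 0 | 1 | 1
1 | 1 | 0 | 1 | 0 | 0
1 | 1 | 1 | 0 | 1 | 1
1 | 1 | 1 | 1 | 1 | 1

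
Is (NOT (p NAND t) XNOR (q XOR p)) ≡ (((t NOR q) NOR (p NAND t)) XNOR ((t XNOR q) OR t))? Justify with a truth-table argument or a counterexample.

No. Counterexample: with p=0, t=0, q=0, Expression 1 = 1 but Expression 2 = 0.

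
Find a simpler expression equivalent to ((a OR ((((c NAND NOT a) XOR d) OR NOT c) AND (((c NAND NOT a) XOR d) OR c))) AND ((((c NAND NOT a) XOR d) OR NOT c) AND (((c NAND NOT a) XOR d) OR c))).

By absorption (E AND (E OR v) = E) then distribution ((E OR v) AND (E OR NOT v) = E):
= ((c NAND NOT a) XOR d)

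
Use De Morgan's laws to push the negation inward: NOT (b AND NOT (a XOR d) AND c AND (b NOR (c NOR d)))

NOT b OR (a XOR d) OR NOT c OR NOT (b NOR (c NOR d))
De Morgan's: NOT(AND of terms) = OR of negations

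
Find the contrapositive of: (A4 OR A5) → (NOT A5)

Contrapositive: A5 → NOT (A4 OR A5)
Note: A statement and its contrapositive are logically equivalent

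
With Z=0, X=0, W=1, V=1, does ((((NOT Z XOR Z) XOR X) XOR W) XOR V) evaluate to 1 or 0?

Substituting: ((((NOT 0 XOR 0) XOR 0) XOR 1) XOR 1)
= 1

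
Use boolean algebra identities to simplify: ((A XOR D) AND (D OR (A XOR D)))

By absorption (E AND (E OR v) = E):
= (A XOR D)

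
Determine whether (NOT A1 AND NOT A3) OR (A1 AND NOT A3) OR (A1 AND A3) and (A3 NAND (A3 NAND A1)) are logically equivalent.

Yes, they are equivalent — the two output columns agree on all 4 assignments:
A1 | A3 | Expression 1 | Expression 2
-------------------------------------
0 | 0 | 1 | 1
0 | 1 | 0 | 0
1 | 0 | 1 | 1
1 | 1 | 1 | 1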